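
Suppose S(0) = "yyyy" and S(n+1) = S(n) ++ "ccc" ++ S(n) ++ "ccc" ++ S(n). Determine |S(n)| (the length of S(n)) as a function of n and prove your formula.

Claim: |S(n)| = 7·3^n − 3.

Base case: |S(0)| = 4, and 7·3^0 − 3 = 4.
Assume |S(r)| = 7·3^r − 3.
Then |S(r+1)| = 3|S(r)| + 6 = 3(7·3^r − 3) + 6 = 7·3^{r+1} − 9 + 6 = 7·3^{r+1} − 3.
By induction, |S(n)| = 7·3^n − 3 for all n ≥ 0.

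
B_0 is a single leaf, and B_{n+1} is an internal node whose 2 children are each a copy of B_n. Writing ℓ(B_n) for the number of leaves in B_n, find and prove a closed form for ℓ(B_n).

Claim: ℓ(B_n) = 2^n.

Base case: ℓ(B_0) = 1, and 2^0 = 1.
Assume ℓ(B_r) = 2^r.
Then ℓ(B_{r+1}) = 2·ℓ(B_r) = 2·2^r = 2^{r+1}.
So the formula holds for r+1, and by induction ℓ(B_n) = 2^n for all n ≥ 0.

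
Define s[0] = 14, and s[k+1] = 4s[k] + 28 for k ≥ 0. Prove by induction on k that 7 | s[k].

Base case: s[0] = 14 = 7·2, so 7 | s[0].
Assume 7 | s[r], so s[r] = 7t for some integer t.
Then s[r+1] = 4s[r] + 28 = 4·(7t) + 28 = 7(4t + 4), so 7 | s[r+1].
Hence 7 | s[k] for every k ≥ 0, by induction.

7 | s[k]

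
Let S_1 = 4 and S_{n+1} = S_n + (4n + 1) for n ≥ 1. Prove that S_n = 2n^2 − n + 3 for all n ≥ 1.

Base case: S_1 = 4, and 2·1^2 − 1 + 3 = 4.
Assume S_r = 2r^2 − r + 3.
Then S_{r+1} = S_r + (4r + 1) = (2r^2 − r + 3) + (4r + 1) = 2r^2 + 3r + 4,
and 2·(r+1)^2 − (r+1) + 3 = 2r^2 + 3r + 4.
By induction, S_n = 2n^2 − n + 3 for all n ≥ 1.

S_n = 2n^2 − n + 3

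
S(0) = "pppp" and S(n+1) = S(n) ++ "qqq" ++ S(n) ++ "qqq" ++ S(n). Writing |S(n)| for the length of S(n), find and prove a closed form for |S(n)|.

Claim: |S(n)| = 7·3^n − 3.

Base case: |S(0)| = 4, and 7·3^0 − 3 = 4.
Assume |S(k)| = 7·3^k − 3.
Then |S(k+1)| = 3|S(k)| + 6 = 3(7·3^k − 3) + 6 = 7·3^{k+1} − 9 + 6 = 7·3^{k+1} − 3.
Hence |S(n)| = 7·3^n − 3 for every n ≥ 0, by induction.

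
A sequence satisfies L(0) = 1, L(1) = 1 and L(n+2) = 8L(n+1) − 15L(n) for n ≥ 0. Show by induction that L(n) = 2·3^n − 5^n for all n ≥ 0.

Base cases: L(0) = 1 and 2·3^0 − 5^0 = 1; L(1) = 1 and 2·3^1 − 5^1 = 1.
Assume L(j) = 2·3^j − 5^j for all 0 ≤ j ≤ k, where k ≥ 1.
Then L(k+1) = 8L(k) − 15L(k−1) = 8·(2·3^k − 5^k) − 15·(2·3^{k−1} − 5^{k−1}) = 2·(8·3 − 15)3^{k−1} − (8·5 − 15)5^{k−1} = 18·3^{k−1} − 25·5^{k−1} = 2·3^{k+1} − 5^{k+1}.
So the formula holds for k+1, and by strong induction L(n) = 2·3^n − 5^n for all n ≥ 0.

L(n) = 2·3^n − 5^n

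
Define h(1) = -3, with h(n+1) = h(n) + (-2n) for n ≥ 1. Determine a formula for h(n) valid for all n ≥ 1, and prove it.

Claim: h(n) = -n^2 + n − 3.

Base case: h(1) = -3, and -1^2 + 1 − 3 = -3.
Assume h(m) = -m^2 + m − 3.
Then h(m+1) = h(m) + (-2m) = (-m^2 + m − 3) + (-2m) = -m^2 − m − 3,
and -(m+1)^2 + (m+1) − 3 = -m^2 − m − 3.
This completes the inductive step, so h(n) = -n^2 + n − 3 for all n ≥ 1.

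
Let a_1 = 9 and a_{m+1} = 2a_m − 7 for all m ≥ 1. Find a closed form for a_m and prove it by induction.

Claim: a_m = 2^m + 7.

Base case: a_1 = 9, and 2^1 + 7 = 2 + 7 = 9.
Assume a_r = 2^r + 7 for some r ≥ 1.
Then a_{r+1} = 2a_r − 7 = 2·(2^r + 7) − 7 = 2^{r+1} + 14 − 7 = 2^{r+1} + 7.
So the formula holds for r+1, and by induction a_m = 2^m + 7 for all m ≥ 1.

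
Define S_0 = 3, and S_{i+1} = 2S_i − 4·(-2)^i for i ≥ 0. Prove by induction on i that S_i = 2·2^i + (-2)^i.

Base case: S_0 = 3, and 2·2^0 + (-2)^0 = 2 + 1 = 3.
Assume S_m = 2·2^m + (-2)^m for some m ≥ 0.
Then S_{m+1} = 2S_m − 4·(-2)^m = 2·(2·2^m + (-2)^m) − 4·(-2)^m = 2·2^{m+1} + 2·(-2)^m − 4·(-2)^m = 2·2^{m+1} − 2·(-2)^m = 2·2^{m+1} + (-2)^{m+1}.
Hence S_i = 2·2^i + (-2)^i for every i ≥ 0, by induction.

S_i = 2·2^i + (-2)^i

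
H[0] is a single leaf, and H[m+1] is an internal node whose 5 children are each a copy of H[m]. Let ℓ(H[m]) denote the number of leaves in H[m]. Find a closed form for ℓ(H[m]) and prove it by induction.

Claim: ℓ(H[m]) = 5^m.

Base case: ℓ(H[0]) = 1, and 5^0 = 1.
Assume ℓ(H[j]) = 5^j.
Then ℓ(H[j+1]) = 5·ℓ(H[j]) = 5·5^j = 5^{j+1}.
Hence ℓ(H[m]) = 5^m for every m ≥ 0, by induction.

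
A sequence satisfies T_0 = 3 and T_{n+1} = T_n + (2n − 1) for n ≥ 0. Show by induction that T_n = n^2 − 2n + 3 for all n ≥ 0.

Base case: T_0 = 3, and 0^2 − 2·0 + 3 = 3.
Assume T_r = r^2 − 2r + 3.
Then T_{r+1} = T_r + (2r − 1) = (r^2 − 2r + 3) + (2r − 1) = r^2 + 2,
and (r+1)^2 − 2·(r+1) + 3 = r^2 + 2.
By induction, T_n = n^2 − 2n + 3 for all n ≥ 0.

T_n = n^2 − 2n + 3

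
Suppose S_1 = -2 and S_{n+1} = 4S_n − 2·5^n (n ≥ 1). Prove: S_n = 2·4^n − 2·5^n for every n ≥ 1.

Base case: S_1 = -2, and 2·4^1 − 2·5^1 = 8 − 10 = -2.
Assume S_j = 2·4^j − 2·5^j for some j ≥ 1.
Then S_{j+1} = 4S_j − 2·5^j = 4·(2·4^j − 2·5^j) − 2·5^j = 2·4^{j+1} − 8·5^j − 2·5^j = 2·4^{j+1} − 10·5^j = 2·4^{j+1} − 2·5^{j+1}.
Hence S_n = 2·4^n − 2·5^n for every n ≥ 1, by induction.

S_n = 2·4^n − 2·5^n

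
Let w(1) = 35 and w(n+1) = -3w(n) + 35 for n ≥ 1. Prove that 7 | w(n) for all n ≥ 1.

Base case: w(1) = 35 = 7·5, so 7 | w(1).
Assume 7 | w(k), so w(k) = 7t for some integer t.
Then w(k+1) = -3w(k) + 35 = -3·(7t) + 35 = 7(-3t + 5), so 7 | w(k+1).
So the property holds for k+1, and by induction 7 | w(n) for all n ≥ 1.

7 | w(n)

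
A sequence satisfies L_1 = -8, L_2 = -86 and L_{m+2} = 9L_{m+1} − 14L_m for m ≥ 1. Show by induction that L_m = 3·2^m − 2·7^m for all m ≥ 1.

Base cases: L_1 = -8 and 3·2^1 − 2·7^1 = -8; L_2 = -86 and 3·2^2 − 2·7^2 = -86.
Assume L_i = 3·2^i − 2·7^i for all 1 ≤ i ≤ j, where j ≥ 2.
Then L_{j+1} = 9L_j − 14L_{j−1} = 9·(3·2^j − 2·7^j) − 14·(3·2^{j−1} − 2·7^{j−1}) = 3·(9·2 − 14)2^{j−1} − 2·(9·7 − 14)7^{j−1} = 12·2^{j−1} − 98·7^{j−1} = 3·2^{j+1} − 2·7^{j+1}.
By strong induction, L_m = 3·2^m − 2·7^m for all m ≥ 1.

L_m = 3·2^m − 2·7^m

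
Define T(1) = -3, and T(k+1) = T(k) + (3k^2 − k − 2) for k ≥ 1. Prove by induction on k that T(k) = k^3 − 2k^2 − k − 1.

Base case: T(1) = -3, and 1^3 − 2·1^2 − 1 − 1 = -3.
Assume T(r) = r^3 − 2r^2 − r − 1.
Then T(r+1) = T(r) + (3r^2 − r − 2) = (r^3 − 2r^2 − r − 1) + (3r^2 − r − 2) = r^3 + r^2 − 2r − 3,
and (r+1)^3 − 2·(r+1)^2 − (r+1) − 1 = r^3 + r^2 − 2r − 3.
This completes the inductive step, so T(k) = k^3 − 2k^2 − k − 1 for all k ≥ 1.

T(k) = k^3 − 2k^2 − k − 1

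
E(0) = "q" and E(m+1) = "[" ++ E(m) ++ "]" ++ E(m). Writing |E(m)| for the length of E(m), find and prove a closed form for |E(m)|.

Claim: |E(m)| = 3·2^m − 2.

Base case: |E(0)| = 1, and 3·2^0 − 2 = 1.
Assume |E(k)| = 3·2^k − 2.
Then |E(k+1)| = 1 + |E(k)| + 1 + |E(k)| = 2|E(k)| + 2 = 2(3·2^k − 2) + 2 = 3·2^{k+1} − 4 + 2 = 3·2^{k+1} − 2.
Hence |E(m)| = 3·2^m − 2 for every m ≥ 0, by induction.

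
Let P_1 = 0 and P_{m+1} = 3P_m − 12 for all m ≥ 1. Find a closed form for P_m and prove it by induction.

Claim: P_m = -2·3^m + 6.

Base case: P_1 = 0, and -2·3^1 + 6 = -6 + 6 = 0.
Assume P_k = -2·3^k + 6 for some k ≥ 1.
Then P_{k+1} = 3P_k − 12 = 3·(-2·3^k + 6) − 12 = -6·3^k + 18 − 12 = -2·3^{k+1} + 6.
By induction, P_m = -2·3^m + 6 for all m ≥ 1.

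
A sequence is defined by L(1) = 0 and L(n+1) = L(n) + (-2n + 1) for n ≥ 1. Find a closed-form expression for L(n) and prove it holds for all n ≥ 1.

Claim: L(n) = -n^2 + 2n − 1.

Base case: L(1) = 0, and -1^2 + 2·1 − 1 = 0.
Assume L(m) = -m^2 + 2m − 1.
Then L(m+1) = L(m) + (-2m + 1) = (-m^2 + 2m − 1) + (-2m + 1) = -m^2,
and -(m+1)^2 + 2·(m+1) − 1 = -m^2.
This completes the inductive step, so L(n) = -n^2 + 2n − 1 for all n ≥ 1.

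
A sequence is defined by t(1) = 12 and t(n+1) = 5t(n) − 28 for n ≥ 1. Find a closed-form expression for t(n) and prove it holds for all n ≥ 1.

Claim: t(n) = 5^n + 7.

Base case: t(1) = 12, and 5^1 + 7 = 5 + 7 = 12.
Assume t(j) = 5^j + 7 for some j ≥ 1.
Then t(j+1) = 5t(j) − 28 = 5·(5^j + 7) − 28 = 5^{j+1} + 35 − 28 = 5^{j+1} + 7.
By induction, t(n) = 5^n + 7 for all n ≥ 1.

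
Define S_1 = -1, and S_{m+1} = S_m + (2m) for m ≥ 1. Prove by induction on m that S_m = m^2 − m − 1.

Base case: S_1 = -1, and 1^2 − 1 − 1 = -1.
Assume S_r = r^2 − r − 1.
Then S_{r+1} = S_r + (2r) = (r^2 − r − 1) + (2r) = r^2 + r − 1,
and (r+1)^2 − (r+1) − 1 = r^2 + r − 1.
Hence S_m = m^2 − m − 1 for every m ≥ 1, by induction.

S_m = m^2 − m − 1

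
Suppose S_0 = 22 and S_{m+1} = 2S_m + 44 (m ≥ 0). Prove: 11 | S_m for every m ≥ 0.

Base case: S_0 = 22 = 11·2, so 11 | S_0.
Assume 11 | S_k, so S_k = 11t for some integer t.
Then S_{k+1} = 2S_k + 44 = 2·(11t) + 44 = 11(2t + 4), so 11 | S_{k+1}.
So the property holds for k+1, and by induction 11 | S_m for all m ≥ 0.

11 | S_m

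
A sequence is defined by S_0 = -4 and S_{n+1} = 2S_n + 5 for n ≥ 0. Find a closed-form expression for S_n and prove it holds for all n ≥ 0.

Claim: S_n = 2^n − 5.

Base case: S_0 = -4, and 2^0 − 5 = 1 − 5 = -4.
Assume S_j = 2^j − 5 for some j ≥ 0.
Then S_{j+1} = 2S_j + 5 = 2·(2^j − 5) + 5 = 2^{j+1} − 10 + 5 = 2^{j+1} − 5.
So the formula holds for j+1, and by induction S_n = 2^n − 5 for all n ≥ 0.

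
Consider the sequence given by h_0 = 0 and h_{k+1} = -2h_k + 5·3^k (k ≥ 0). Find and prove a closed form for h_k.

Claim: h_k = -(-2)^k + 3^k.

Base case: h_0 = 0, and -(-2)^0 + 3^0 = -1 + 1 = 0.
Assume h_m = -(-2)^m + 3^m for some m ≥ 0.
Then h_{m+1} = -2h_m + 5·3^m = -2·(-(-2)^m + 3^m) + 5·3^m = -(-2)^{m+1} − 2·3^m + 5·3^m = -(-2)^{m+1} + 3·3^m = -(-2)^{m+1} + 3^{m+1}.
This completes the inductive step, so h_k = -(-2)^k + 3^k for all k ≥ 0.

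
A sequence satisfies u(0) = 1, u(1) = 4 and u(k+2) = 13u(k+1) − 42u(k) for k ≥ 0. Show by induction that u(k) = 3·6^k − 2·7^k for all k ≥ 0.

Base cases: u(0) = 1 and 3·6^0 − 2·7^0 = 1; u(1) = 4 and 3·6^1 − 2·7^1 = 4.
Assume u(i) = 3·6^i − 2·7^i for all 0 ≤ i ≤ j, where j ≥ 1.
Then u(j+1) = 13u(j) − 42u(j−1) = 13·(3·6^j − 2·7^j) − 42·(3·6^{j−1} − 2·7^{j−1}) = 3·(13·6 − 42)6^{j−1} − 2·(13·7 − 42)7^{j−1} = 108·6^{j−1} − 98·7^{j−1} = 3·6^{j+1} − 2·7^{j+1}.
So the formula holds for j+1, and by strong induction u(k) = 3·6^k − 2·7^k for all k ≥ 0.

u(k) = 3·6^k − 2·7^k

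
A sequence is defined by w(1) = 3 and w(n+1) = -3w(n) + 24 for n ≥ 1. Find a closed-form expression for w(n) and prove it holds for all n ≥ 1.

Claim: w(n) = (-3)^n + 6.

Base case: w(1) = 3, and (-3)^1 + 6 = -3 + 6 = 3.
Assume w(r) = (-3)^r + 6 for some r ≥ 1.
Then w(r+1) = -3w(r) + 24 = -3·((-3)^r + 6) + 24 = -3·(-3)^r − 18 + 24 = (-3)^{r+1} + 6.
So the formula holds for r+1, and by induction w(n) = (-3)^n + 6 for all n ≥ 1.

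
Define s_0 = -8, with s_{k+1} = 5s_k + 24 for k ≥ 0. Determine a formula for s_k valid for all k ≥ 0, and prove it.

Claim: s_k = -2·5^k − 6.

Base case: s_0 = -8, and -2·5^0 − 6 = -2 − 6 = -8.
Assume s_j = -2·5^j − 6 for some j ≥ 0.
Then s_{j+1} = 5s_j + 24 = 5·(-2·5^j − 6) + 24 = -10·5^j − 30 + 24 = -2·5^{j+1} − 6.
This completes the inductive step, so s_k = -2·5^k − 6 for all k ≥ 0.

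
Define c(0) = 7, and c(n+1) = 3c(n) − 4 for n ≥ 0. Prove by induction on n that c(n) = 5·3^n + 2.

Base case: c(0) = 7, and 5·3^0 + 2 = 5 + 2 = 7.
Assume c(r) = 5·3^r + 2 for some r ≥ 0.
Then c(r+1) = 3c(r) − 4 = 3·(5·3^r + 2) − 4 = 15·3^r + 6 − 4 = 5·3^{r+1} + 2.
Hence c(n) = 5·3^n + 2 for every n ≥ 0, by induction.

c(n) = 5·3^n + 2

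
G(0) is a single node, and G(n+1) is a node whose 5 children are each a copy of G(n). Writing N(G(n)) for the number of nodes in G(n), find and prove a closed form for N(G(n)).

Claim: N(G(n)) = (5^{n+1} − 1)/4.

Base case: N(G(0)) = 1, and (5^{0+1} − 1)/4 = 1.
Assume N(G(j)) = (5^{j+1} − 1)/4.
Then N(G(j+1)) = 1 + 5N(G(j)) = 1 + 5·(5^{j+1} − 1)/4 = 1 + (5^{j+2} − 5)/4 = (4 + 5^{j+2} − 5)/4 = (5^{j+2} − 1)/4.
This completes the inductive step, so N(G(n)) = (5^{n+1} − 1)/4 for all n ≥ 0.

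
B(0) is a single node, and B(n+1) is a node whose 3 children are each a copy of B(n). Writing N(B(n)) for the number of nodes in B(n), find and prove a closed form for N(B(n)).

Claim: N(B(n)) = (3^{n+1} − 1)/2.

Base case: N(B(0)) = 1, and (3^{0+1} − 1)/2 = 1.
Assume N(B(m)) = (3^{m+1} − 1)/2.
Then N(B(m+1)) = 1 + 3N(B(m)) = 1 + 3·(3^{m+1} − 1)/2 = 1 + (3^{m+2} − 3)/2 = (2 + 3^{m+2} − 3)/2 = (3^{m+2} − 1)/2.
By induction, N(B(n)) = (3^{n+1} − 1)/2 for all n ≥ 0.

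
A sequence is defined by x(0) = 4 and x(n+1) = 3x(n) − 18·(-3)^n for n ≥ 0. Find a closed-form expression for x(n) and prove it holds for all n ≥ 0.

Claim: x(n) = 3^n + 3·(-3)^n.

Base case: x(0) = 4, and 3^0 + 3·(-3)^0 = 1 + 3 = 4.
Assume x(k) = 3^k + 3·(-3)^k for some k ≥ 0.
Then x(k+1) = 3x(k) − 18·(-3)^k = 3·(3^k + 3·(-3)^k) − 18·(-3)^k = 3^{k+1} + 9·(-3)^k − 18·(-3)^k = 3^{k+1} − 9·(-3)^k = 3^{k+1} + 3·(-3)^{k+1}.
So the formula holds for k+1, and by induction x(n) = 3^n + 3·(-3)^n for all n ≥ 0.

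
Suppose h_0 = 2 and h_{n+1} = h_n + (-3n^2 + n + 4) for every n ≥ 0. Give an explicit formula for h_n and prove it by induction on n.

Claim: h_n = -n^3 + 2n^2 + 3n + 2.

Base case: h_0 = 2, and -0^3 + 2·0^2 + 3·0 + 2 = 2.
Assume h_k = -k^3 + 2k^2 + 3k + 2.
Then h_{k+1} = h_k + (-3k^2 + k + 4) = (-k^3 + 2k^2 + 3k + 2) + (-3k^2 + k + 4) = -k^3 − k^2 + 4k + 6,
and -(k+1)^3 + 2·(k+1)^2 + 3·(k+1) + 2 = -k^3 − k^2 + 4k + 6.
This completes the inductive step, so h_n = -n^3 + 2n^2 + 3n + 2 for all n ≥ 0.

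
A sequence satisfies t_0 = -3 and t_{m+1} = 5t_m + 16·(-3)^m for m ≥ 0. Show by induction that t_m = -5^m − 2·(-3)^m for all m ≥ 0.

Base case: t_0 = -3, and -5^0 − 2·(-3)^0 = -1 − 2 = -3.
Assume t_j = -5^j − 2·(-3)^j for some j ≥ 0.
Then t_{j+1} = 5t_j + 16·(-3)^j = 5·(-5^j − 2·(-3)^j) + 16·(-3)^j = -5^{j+1} − 10·(-3)^j + 16·(-3)^j = -5^{j+1} + 6·(-3)^j = -5^{j+1} − 2·(-3)^{j+1}.
So the formula holds for j+1, and by induction t_m = -5^m − 2·(-3)^m for all m ≥ 0.

t_m = -5^m − 2·(-3)^m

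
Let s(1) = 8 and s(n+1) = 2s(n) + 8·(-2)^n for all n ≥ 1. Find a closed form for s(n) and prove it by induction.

Claim: s(n) = 2·2^n − 2·(-2)^n.

Base case: s(1) = 8, and 2·2^1 − 2·(-2)^1 = 4 + 4 = 8.
Assume s(r) = 2·2^r − 2·(-2)^r for some r ≥ 1.
Then s(r+1) = 2s(r) + 8·(-2)^r = 2·(2·2^r − 2·(-2)^r) + 8·(-2)^r = 2·2^{r+1} − 4·(-2)^r + 8·(-2)^r = 2·2^{r+1} + 4·(-2)^r = 2·2^{r+1} − 2·(-2)^{r+1}.
By induction, s(n) = 2·2^n − 2·(-2)^n for all n ≥ 1.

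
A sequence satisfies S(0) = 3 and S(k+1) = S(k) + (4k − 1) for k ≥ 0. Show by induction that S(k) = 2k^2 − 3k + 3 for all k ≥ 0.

Base case: S(0) = 3, and 2·0^2 − 3·0 + 3 = 3.
Assume S(r) = 2r^2 − 3r + 3.
Then S(r+1) = S(r) + (4r − 1) = (2r^2 − 3r + 3) + (4r − 1) = 2r^2 + r + 2,
and 2·(r+1)^2 − 3·(r+1) + 3 = 2r^2 + r + 2.
This completes the inductive step, so S(k) = 2k^2 − 3k + 3 for all k ≥ 0.

S(k) = 2k^2 − 3k + 3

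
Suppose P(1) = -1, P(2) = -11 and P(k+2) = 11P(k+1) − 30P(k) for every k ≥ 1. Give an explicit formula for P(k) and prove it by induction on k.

Claim: P(k) = 5^k − 6^k.

Base cases: P(1) = -1 and 5^1 − 6^1 = -1; P(2) = -11 and 5^2 − 6^2 = -11.
Assume P(j) = 5^j − 6^j for all 1 ≤ j ≤ m, where m ≥ 2.
Then P(m+1) = 11P(m) − 30P(m−1) = 11·(5^m − 6^m) − 30·(5^{m−1} − 6^{m−1}) = (11·5 − 30)5^{m−1} − (11·6 − 30)6^{m−1} = 25·5^{m−1} − 36·6^{m−1} = 5^{m+1} − 6^{m+1}.
So the formula holds for m+1, and by strong induction P(k) = 5^k − 6^k for all k ≥ 1.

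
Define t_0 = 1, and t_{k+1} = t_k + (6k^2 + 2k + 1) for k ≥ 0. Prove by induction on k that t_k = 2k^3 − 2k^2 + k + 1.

Base case: t_0 = 1, and 2·0^3 − 2·0^2 + 0 + 1 = 1.
Assume t_j = 2j^3 − 2j^2 + j + 1.
Then t_{j+1} = t_j + (6j^2 + 2j + 1) = (2j^3 − 2j^2 + j + 1) + (6j^2 + 2j + 1) = 2j^3 + 4j^2 + 3j + 2,
and 2·(j+1)^3 − 2·(j+1)^2 + (j+1) + 1 = 2j^3 + 4j^2 + 3j + 2.
Hence t_k = 2k^3 − 2k^2 + k + 1 for every k ≥ 0, by induction.

t_k = 2k^3 − 2k^2 + k + 1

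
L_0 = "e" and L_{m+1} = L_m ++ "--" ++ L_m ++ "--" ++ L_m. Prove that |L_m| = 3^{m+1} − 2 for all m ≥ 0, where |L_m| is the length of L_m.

Base case: |L_0| = 1, and 3^{0+1} − 2 = 1.
Assume |L_r| = 3^{r+1} − 2.
Then |L_{r+1}| = 3|L_r| + 4 = 3(3^{r+1} − 2) + 4 = 3^{r+2} − 6 + 4 = 3^{r+2} − 2.
By induction, |L_m| = 3^{m+1} − 2 for all m ≥ 0.

|L_m| = 3^{m+1} − 2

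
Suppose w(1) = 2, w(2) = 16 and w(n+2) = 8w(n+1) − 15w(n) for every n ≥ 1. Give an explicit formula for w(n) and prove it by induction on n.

Claim: w(n) = -3^n + 5^n.

Base cases: w(1) = 2 and -3^1 + 5^1 = 2; w(2) = 16 and -3^2 + 5^2 = 16.
Assume w(i) = -3^i + 5^i for all 1 ≤ i ≤ j, where j ≥ 2.
Then w(j+1) = 8w(j) − 15w(j−1) = 8·(-3^j + 5^j) − 15·(-3^{j−1} + 5^{j−1}) = -(8·3 − 15)3^{j−1} + (8·5 − 15)5^{j−1} = -9·3^{j−1} + 25·5^{j−1} = -3^{j+1} + 5^{j+1}.
This completes the inductive step, so w(n) = -3^n + 5^n for all n ≥ 1.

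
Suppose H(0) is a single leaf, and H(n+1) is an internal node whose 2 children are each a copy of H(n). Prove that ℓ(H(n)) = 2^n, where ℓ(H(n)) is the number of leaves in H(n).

Base case: ℓ(H(0)) = 1, and 2^0 = 1.
Assume ℓ(H(k)) = 2^k.
Then ℓ(H(k+1)) = 2·ℓ(H(k)) = 2·2^k = 2^{k+1}.
This completes the inductive step, so ℓ(H(n)) = 2^n for all n ≥ 0.

ℓ(H(n)) = 2^n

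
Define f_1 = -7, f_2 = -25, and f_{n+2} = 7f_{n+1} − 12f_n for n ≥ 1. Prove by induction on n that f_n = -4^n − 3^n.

Base cases: f_1 = -7 and -4^1 − 3^1 = -7; f_2 = -25 and -4^2 − 3^2 = -25.
Assume f_j = -4^j − 3^j for all 1 ≤ j ≤ r, where r ≥ 2.
Then f_{r+1} = 7f_r − 12f_{r−1} = 7·(-4^r − 3^r) − 12·(-4^{r−1} − 3^{r−1}) = -(7·4 − 12)4^{r−1} − (7·3 − 12)3^{r−1} = -16·4^{r−1} − 9·3^{r−1} = -4^{r+1} − 3^{r+1}.
By strong induction, f_n = -4^n − 3^n for all n ≥ 1.

f_n = -4^n − 3^n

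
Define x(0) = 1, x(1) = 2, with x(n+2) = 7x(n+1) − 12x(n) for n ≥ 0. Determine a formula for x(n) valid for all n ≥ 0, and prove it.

Claim: x(n) = -4^n + 2·3^n.

Base cases: x(0) = 1 and -4^0 + 2·3^0 = 1; x(1) = 2 and -4^1 + 2·3^1 = 2.
Assume x(j) = -4^j + 2·3^j for all 0 ≤ j ≤ r, where r ≥ 1.
Then x(r+1) = 7x(r) − 12x(r−1) = 7·(-4^r + 2·3^r) − 12·(-4^{r−1} + 2·3^{r−1}) = -(7·4 − 12)4^{r−1} + 2·(7·3 − 12)3^{r−1} = -16·4^{r−1} + 18·3^{r−1} = -4^{r+1} + 2·3^{r+1}.
This completes the inductive step, so x(n) = -4^n + 2·3^n for all n ≥ 0.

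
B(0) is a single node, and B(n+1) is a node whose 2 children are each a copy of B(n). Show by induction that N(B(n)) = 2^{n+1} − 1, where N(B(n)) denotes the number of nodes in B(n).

Base case: N(B(0)) = 1, and 2^{0+1} − 1 = 1.
Assume N(B(j)) = 2^{j+1} − 1.
Then N(B(j+1)) = 1 + 2N(B(j)) = 1 + 2(2^{j+1} − 1) = 2^{j+2} − 2 + 1 = 2^{j+2} − 1.
By induction, N(B(n)) = 2^{n+1} − 1 for all n ≥ 0.

N(B(n)) = 2^{n+1} − 1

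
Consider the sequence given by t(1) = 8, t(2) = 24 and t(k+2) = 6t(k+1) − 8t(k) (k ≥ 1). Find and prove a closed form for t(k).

Claim: t(k) = 4^k + 2·2^k.

Base cases: t(1) = 8 and 4^1 + 2·2^1 = 8; t(2) = 24 and 4^2 + 2·2^2 = 24.
Assume t(j) = 4^j + 2·2^j for all 1 ≤ j ≤ r, where r ≥ 2.
Then t(r+1) = 6t(r) − 8t(r−1) = 6·(4^r + 2·2^r) − 8·(4^{r−1} + 2·2^{r−1}) = (6·4 − 8)4^{r−1} + 2·(6·2 − 8)2^{r−1} = 16·4^{r−1} + 8·2^{r−1} = 4^{r+1} + 2·2^{r+1}.
Hence t(k) = 4^k + 2·2^k for every k ≥ 1, by strong induction.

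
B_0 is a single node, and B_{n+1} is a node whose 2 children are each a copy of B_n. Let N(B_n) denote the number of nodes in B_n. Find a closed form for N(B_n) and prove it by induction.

Claim: N(B_n) = 2^{n+1} − 1.

Base case: N(B_0) = 1, and 2^{0+1} − 1 = 1.
Assume N(B_j) = 2^{j+1} − 1.
Then N(B_{j+1}) = 1 + 2N(B_j) = 1 + 2(2^{j+1} − 1) = 2^{j+2} − 2 + 1 = 2^{j+2} − 1.
Hence N(B_n) = 2^{n+1} − 1 for every n ≥ 0, by induction.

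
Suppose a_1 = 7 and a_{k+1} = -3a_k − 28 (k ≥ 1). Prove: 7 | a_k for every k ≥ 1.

Base case: a_1 = 7 = 7·1, so 7 | a_1.
Assume 7 | a_r, so a_r = 7t for some integer t.
Then a_{r+1} = -3a_r − 28 = -3·(7t) − 28 = 7(-3t − 4), so 7 | a_{r+1}.
Hence 7 | a_k for every k ≥ 1, by induction.

7 | a_k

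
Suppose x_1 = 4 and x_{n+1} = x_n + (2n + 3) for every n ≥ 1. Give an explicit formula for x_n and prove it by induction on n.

Claim: x_n = n^2 + 2n + 1.

Base case: x_1 = 4, and 1^2 + 2·1 + 1 = 4.
Assume x_m = m^2 + 2m + 1.
Then x_{m+1} = x_m + (2m + 3) = (m^2 + 2m + 1) + (2m + 3) = m^2 + 4m + 4,
and (m+1)^2 + 2·(m+1) + 1 = m^2 + 4m + 4.
By induction, x_n = n^2 + 2n + 1 for all n ≥ 1.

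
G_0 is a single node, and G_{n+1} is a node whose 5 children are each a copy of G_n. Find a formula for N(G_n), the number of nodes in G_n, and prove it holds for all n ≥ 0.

Claim: N(G_n) = (5^{n+1} − 1)/4.

Base case: N(G_0) = 1, and (5^{0+1} − 1)/4 = 1.
Assume N(G_r) = (5^{r+1} − 1)/4.
Then N(G_{r+1}) = 1 + 5N(G_r) = 1 + 5·(5^{r+1} − 1)/4 = 1 + (5^{r+2} − 5)/4 = (4 + 5^{r+2} − 5)/4 = (5^{r+2} − 1)/4.
Hence N(G_n) = (5^{n+1} − 1)/4 for every n ≥ 0, by induction.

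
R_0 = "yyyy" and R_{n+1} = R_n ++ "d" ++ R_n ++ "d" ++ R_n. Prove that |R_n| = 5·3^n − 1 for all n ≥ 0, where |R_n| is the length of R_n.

Base case: |R_0| = 4, and 5·3^0 − 1 = 4.
Assume |R_m| = 5·3^m − 1.
Then |R_{m+1}| = 3|R_m| + 2 = 3(5·3^m − 1) + 2 = 5·3^{m+1} − 3 + 2 = 5·3^{m+1} − 1.
By induction, |R_n| = 5·3^n − 1 for all n ≥ 0.

|R_n| = 5·3^n − 1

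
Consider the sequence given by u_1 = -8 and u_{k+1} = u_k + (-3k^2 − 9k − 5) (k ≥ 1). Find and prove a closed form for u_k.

Claim: u_k = -k^3 − 3k^2 − k − 3.

Base case: u_1 = -8, and -1^3 − 3·1^2 − 1 − 3 = -8.
Assume u_j = -j^3 − 3j^2 − j − 3.
Then u_{j+1} = u_j + (-3j^2 − 9j − 5) = (-j^3 − 3j^2 − j − 3) + (-3j^2 − 9j − 5) = -j^3 − 6j^2 − 10j − 8,
and -(j+1)^3 − 3·(j+1)^2 − (j+1) − 3 = -j^3 − 6j^2 − 10j − 8.
By induction, u_k = -k^3 − 3k^2 − k − 3 for all k ≥ 1.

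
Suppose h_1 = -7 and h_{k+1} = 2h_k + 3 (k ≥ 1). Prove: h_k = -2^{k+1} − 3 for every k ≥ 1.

Base case: h_1 = -7, and -2^{1+1} − 3 = -4 − 3 = -7.
Assume h_j = -2^{j+1} − 3 for some j ≥ 1.
Then h_{j+1} = 2h_j + 3 = 2·(-2^{j+1} − 3) + 3 = -2^{j+2} − 6 + 3 = -2^{j+2} − 3.
Hence h_k = -2^{k+1} − 3 for every k ≥ 1, by induction.

h_k = -2^{k+1} − 3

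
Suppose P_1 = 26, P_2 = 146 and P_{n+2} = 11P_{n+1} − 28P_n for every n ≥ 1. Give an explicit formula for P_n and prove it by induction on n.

Claim: P_n = 3·4^n + 2·7^n.

Base cases: P_1 = 26 and 3·4^1 + 2·7^1 = 26; P_2 = 146 and 3·4^2 + 2·7^2 = 146.
Assume P_j = 3·4^j + 2·7^j for all 1 ≤ j ≤ r, where r ≥ 2.
Then P_{r+1} = 11P_r − 28P_{r−1} = 11·(3·4^r + 2·7^r) − 28·(3·4^{r−1} + 2·7^{r−1}) = 3·(11·4 − 28)4^{r−1} + 2·(11·7 − 28)7^{r−1} = 48·4^{r−1} + 98·7^{r−1} = 3·4^{r+1} + 2·7^{r+1}.
Hence P_n = 3·4^n + 2·7^n for every n ≥ 1, by strong induction.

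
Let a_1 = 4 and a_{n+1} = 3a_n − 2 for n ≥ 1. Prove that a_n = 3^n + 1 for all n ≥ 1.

Base case: a_1 = 4, and 3^1 + 1 = 3 + 1 = 4.
Assume a_m = 3^m + 1 for some m ≥ 1.
Then a_{m+1} = 3a_m − 2 = 3·(3^m + 1) − 2 = 3^{m+1} + 3 − 2 = 3^{m+1} + 1.
This completes the inductive step, so a_n = 3^n + 1 for all n ≥ 1.

a_n = 3^n + 1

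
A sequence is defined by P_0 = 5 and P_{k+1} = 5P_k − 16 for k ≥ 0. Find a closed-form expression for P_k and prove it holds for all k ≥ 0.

Claim: P_k = 5^k + 4.

Base case: P_0 = 5, and 5^0 + 4 = 1 + 4 = 5.
Assume P_j = 5^j + 4 for some j ≥ 0.
Then P_{j+1} = 5P_j − 16 = 5·(5^j + 4) − 16 = 5^{j+1} + 20 − 16 = 5^{j+1} + 4.
By induction, P_k = 5^k + 4 for all k ≥ 0.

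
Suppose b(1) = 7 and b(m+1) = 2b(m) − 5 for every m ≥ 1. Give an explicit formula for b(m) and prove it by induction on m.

Claim: b(m) = 2^m + 5.

Base case: b(1) = 7, and 2^1 + 5 = 2 + 5 = 7.
Assume b(j) = 2^j + 5 for some j ≥ 1.
Then b(j+1) = 2b(j) − 5 = 2·(2^j + 5) − 5 = 2^{j+1} + 10 − 5 = 2^{j+1} + 5.
Hence b(m) = 2^m + 5 for every m ≥ 1, by induction.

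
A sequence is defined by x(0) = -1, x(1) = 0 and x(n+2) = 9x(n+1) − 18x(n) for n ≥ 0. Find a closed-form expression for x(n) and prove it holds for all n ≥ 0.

Claim: x(n) = 6^n − 2·3^n.

Base cases: x(0) = -1 and 6^0 − 2·3^0 = -1; x(1) = 0 and 6^1 − 2·3^1 = 0.
Assume x(j) = 6^j − 2·3^j for all 0 ≤ j ≤ k, where k ≥ 1.
Then x(k+1) = 9x(k) − 18x(k−1) = 9·(6^k − 2·3^k) − 18·(6^{k−1} − 2·3^{k−1}) = (9·6 − 18)6^{k−1} − 2·(9·3 − 18)3^{k−1} = 36·6^{k−1} − 18·3^{k−1} = 6^{k+1} − 2·3^{k+1}.
Hence x(n) = 6^n − 2·3^n for every n ≥ 0, by strong induction.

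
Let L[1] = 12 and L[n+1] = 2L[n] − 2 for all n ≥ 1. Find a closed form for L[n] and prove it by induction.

Claim: L[n] = 5·2^n + 2.

Base case: L[1] = 12, and 5·2^1 + 2 = 10 + 2 = 12.
Assume L[j] = 5·2^j + 2 for some j ≥ 1.
Then L[j+1] = 2L[j] − 2 = 2·(5·2^j + 2) − 2 = 10·2^j + 4 − 2 = 5·2^{j+1} + 2.
This completes the inductive step, so L[n] = 5·2^n + 2 for all n ≥ 1.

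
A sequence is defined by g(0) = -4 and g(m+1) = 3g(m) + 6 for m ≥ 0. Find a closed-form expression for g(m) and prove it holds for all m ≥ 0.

Claim: g(m) = -3^m − 3.

Base case: g(0) = -4, and -3^0 − 3 = -1 − 3 = -4.
Assume g(r) = -3^r − 3 for some r ≥ 0.
Then g(r+1) = 3g(r) + 6 = 3·(-3^r − 3) + 6 = -3^{r+1} − 9 + 6 = -3^{r+1} − 3.
So the formula holds for r+1, and by induction g(m) = -3^m − 3 for all m ≥ 0.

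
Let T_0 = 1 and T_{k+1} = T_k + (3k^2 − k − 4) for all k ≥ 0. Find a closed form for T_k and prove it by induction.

Claim: T_k = k^3 − 2k^2 − 3k + 1.

Base case: T_0 = 1, and 0^3 − 2·0^2 − 3·0 + 1 = 1.
Assume T_r = r^3 − 2r^2 − 3r + 1.
Then T_{r+1} = T_r + (3r^2 − r − 4) = (r^3 − 2r^2 − 3r + 1) + (3r^2 − r − 4) = r^3 + r^2 − 4r − 3,
and (r+1)^3 − 2·(r+1)^2 − 3·(r+1) + 1 = r^3 + r^2 − 4r − 3.
This completes the inductive step, so T_k = k^3 − 2k^2 − 3k + 1 for all k ≥ 0.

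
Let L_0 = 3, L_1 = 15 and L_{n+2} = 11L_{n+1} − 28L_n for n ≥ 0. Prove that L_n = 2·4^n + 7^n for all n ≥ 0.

Base cases: L_0 = 3 and 2·4^0 + 7^0 = 3; L_1 = 15 and 2·4^1 + 7^1 = 15.
Assume L_j = 2·4^j + 7^j for all 0 ≤ j ≤ k, where k ≥ 1.
Then L_{k+1} = 11L_k − 28L_{k−1} = 11·(2·4^k + 7^k) − 28·(2·4^{k−1} + 7^{k−1}) = 2·(11·4 − 28)4^{k−1} + (11·7 − 28)7^{k−1} = 32·4^{k−1} + 49·7^{k−1} = 2·4^{k+1} + 7^{k+1}.
Hence L_n = 2·4^n + 7^n for every n ≥ 0, by strong induction.

L_n = 2·4^n + 7^n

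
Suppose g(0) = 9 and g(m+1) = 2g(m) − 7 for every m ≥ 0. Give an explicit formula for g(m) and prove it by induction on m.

Claim: g(m) = 2^{m+1} + 7.

Base case: g(0) = 9, and 2^{0+1} + 7 = 2 + 7 = 9.
Assume g(r) = 2^{r+1} + 7 for some r ≥ 0.
Then g(r+1) = 2g(r) − 7 = 2·(2^{r+1} + 7) − 7 = 2^{r+2} + 14 − 7 = 2^{r+2} + 7.
This completes the inductive step, so g(m) = 2^{m+1} + 7 for all m ≥ 0.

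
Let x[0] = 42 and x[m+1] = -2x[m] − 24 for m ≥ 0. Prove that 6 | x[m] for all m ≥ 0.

Base case: x[0] = 42 = 6·7, so 6 | x[0].
Assume 6 | x[k], so x[k] = 6t for some integer t.
Then x[k+1] = -2x[k] − 24 = -2·(6t) − 24 = 6(-2t − 4), so 6 | x[k+1].
So the property holds for k+1, and by induction 6 | x[m] for all m ≥ 0.

6 | x[m]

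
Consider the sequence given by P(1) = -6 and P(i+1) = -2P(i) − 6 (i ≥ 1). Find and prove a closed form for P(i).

Claim: P(i) = 2·(-2)^i − 2.

Base case: P(1) = -6, and 2·(-2)^1 − 2 = -4 − 2 = -6.
Assume P(m) = 2·(-2)^m − 2 for some m ≥ 1.
Then P(m+1) = -2P(m) − 6 = -2·(2·(-2)^m − 2) − 6 = -4·(-2)^m + 4 − 6 = 2·(-2)^{m+1} − 2.
Hence P(i) = 2·(-2)^i − 2 for every i ≥ 1, by induction.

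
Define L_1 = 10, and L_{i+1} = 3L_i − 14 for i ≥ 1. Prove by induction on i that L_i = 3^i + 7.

Base case: L_1 = 10, and 3^1 + 7 = 3 + 7 = 10.
Assume L_r = 3^r + 7 for some r ≥ 1.
Then L_{r+1} = 3L_r − 14 = 3·(3^r + 7) − 14 = 3^{r+1} + 21 − 14 = 3^{r+1} + 7.
This completes the inductive step, so L_i = 3^i + 7 for all i ≥ 1.

L_i = 3^i + 7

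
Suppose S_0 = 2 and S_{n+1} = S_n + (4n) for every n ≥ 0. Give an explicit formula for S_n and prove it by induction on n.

Claim: S_n = 2n^2 − 2n + 2.

Base case: S_0 = 2, and 2·0^2 − 2·0 + 2 = 2.
Assume S_r = 2r^2 − 2r + 2.
Then S_{r+1} = S_r + (4r) = (2r^2 − 2r + 2) + (4r) = 2r^2 + 2r + 2,
and 2·(r+1)^2 − 2·(r+1) + 2 = 2r^2 + 2r + 2.
Hence S_n = 2n^2 − 2n + 2 for every n ≥ 0, by induction.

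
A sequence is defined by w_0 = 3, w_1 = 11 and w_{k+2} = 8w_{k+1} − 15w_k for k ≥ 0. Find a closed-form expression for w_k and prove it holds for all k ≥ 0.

Claim: w_k = 2·3^k + 5^k.

Base cases: w_0 = 3 and 2·3^0 + 5^0 = 3; w_1 = 11 and 2·3^1 + 5^1 = 11.
Assume w_i = 2·3^i + 5^i for all 0 ≤ i ≤ j, where j ≥ 1.
Then w_{j+1} = 8w_j − 15w_{j−1} = 8·(2·3^j + 5^j) − 15·(2·3^{j−1} + 5^{j−1}) = 2·(8·3 − 15)3^{j−1} + (8·5 − 15)5^{j−1} = 18·3^{j−1} + 25·5^{j−1} = 2·3^{j+1} + 5^{j+1}.
So the formula holds for j+1, and by strong induction w_k = 2·3^k + 5^k for all k ≥ 0.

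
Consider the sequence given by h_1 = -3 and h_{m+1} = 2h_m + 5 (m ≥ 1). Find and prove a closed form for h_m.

Claim: h_m = 2^m − 5.

Base case: h_1 = -3, and 2^1 − 5 = 2 − 5 = -3.
Assume h_r = 2^r − 5 for some r ≥ 1.
Then h_{r+1} = 2h_r + 5 = 2·(2^r − 5) + 5 = 2^{r+1} − 10 + 5 = 2^{r+1} − 5.
So the formula holds for r+1, and by induction h_m = 2^m − 5 for all m ≥ 1.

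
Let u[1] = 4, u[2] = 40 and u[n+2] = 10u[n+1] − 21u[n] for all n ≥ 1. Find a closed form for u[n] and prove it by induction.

Claim: u[n] = 7^n − 3^n.

Base cases: u[1] = 4 and 7^1 − 3^1 = 4; u[2] = 40 and 7^2 − 3^2 = 40.
Assume u[j] = 7^j − 3^j for all 1 ≤ j ≤ r, where r ≥ 2.
Then u[r+1] = 10u[r] − 21u[r−1] = 10·(7^r − 3^r) − 21·(7^{r−1} − 3^{r−1}) = (10·7 − 21)7^{r−1} − (10·3 − 21)3^{r−1} = 49·7^{r−1} − 9·3^{r−1} = 7^{r+1} − 3^{r+1}.
By strong induction, u[n] = 7^n − 3^n for all n ≥ 1.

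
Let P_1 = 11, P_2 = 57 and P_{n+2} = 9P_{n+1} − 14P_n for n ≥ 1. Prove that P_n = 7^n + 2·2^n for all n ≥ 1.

Base cases: P_1 = 11 and 7^1 + 2·2^1 = 11; P_2 = 57 and 7^2 + 2·2^2 = 57.
Assume P_i = 7^i + 2·2^i for all 1 ≤ i ≤ j, where j ≥ 2.
Then P_{j+1} = 9P_j − 14P_{j−1} = 9·(7^j + 2·2^j) − 14·(7^{j−1} + 2·2^{j−1}) = (9·7 − 14)7^{j−1} + 2·(9·2 − 14)2^{j−1} = 49·7^{j−1} + 8·2^{j−1} = 7^{j+1} + 2·2^{j+1}.
Hence P_n = 7^n + 2·2^n for every n ≥ 1, by strong induction.

P_n = 7^n + 2·2^n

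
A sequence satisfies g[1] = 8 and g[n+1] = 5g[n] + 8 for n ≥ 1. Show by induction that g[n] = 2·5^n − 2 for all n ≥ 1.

Base case: g[1] = 8, and 2·5^1 − 2 = 10 − 2 = 8.
Assume g[k] = 2·5^k − 2 for some k ≥ 1.
Then g[k+1] = 5g[k] + 8 = 5·(2·5^k − 2) + 8 = 10·5^k − 10 + 8 = 2·5^{k+1} − 2.
By induction, g[n] = 2·5^n − 2 for all n ≥ 1.

g[n] = 2·5^n − 2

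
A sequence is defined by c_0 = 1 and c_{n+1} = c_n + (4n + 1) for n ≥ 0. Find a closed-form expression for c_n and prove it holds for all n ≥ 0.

Claim: c_n = 2n^2 − n + 1.

Base case: c_0 = 1, and 2·0^2 − 0 + 1 = 1.
Assume c_m = 2m^2 − m + 1.
Then c_{m+1} = c_m + (4m + 1) = (2m^2 − m + 1) + (4m + 1) = 2m^2 + 3m + 2,
and 2·(m+1)^2 − (m+1) + 1 = 2m^2 + 3m + 2.
Hence c_n = 2n^2 − n + 1 for every n ≥ 0, by induction.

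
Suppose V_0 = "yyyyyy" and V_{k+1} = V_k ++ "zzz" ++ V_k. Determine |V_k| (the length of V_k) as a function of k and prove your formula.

Claim: |V_k| = 9·2^k − 3.

Base case: |V_0| = 6, and 9·2^0 − 3 = 6.
Assume |V_m| = 9·2^m − 3.
Then |V_{m+1}| = |V_m| + 3 + |V_m| = 2|V_m| + 3 = 2(9·2^m − 3) + 3 = 9·2^{m+1} − 6 + 3 = 9·2^{m+1} − 3.
This completes the inductive step, so |V_k| = 9·2^k − 3 for all k ≥ 0.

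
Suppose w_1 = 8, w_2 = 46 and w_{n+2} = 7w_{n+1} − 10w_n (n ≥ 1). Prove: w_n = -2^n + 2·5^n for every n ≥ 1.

Base cases: w_1 = 8 and -2^1 + 2·5^1 = 8; w_2 = 46 and -2^2 + 2·5^2 = 46.
Assume w_i = -2^i + 2·5^i for all 1 ≤ i ≤ j, where j ≥ 2.
Then w_{j+1} = 7w_j − 10w_{j−1} = 7·(-2^j + 2·5^j) − 10·(-2^{j−1} + 2·5^{j−1}) = -(7·2 − 10)2^{j−1} + 2·(7·5 − 10)5^{j−1} = -4·2^{j−1} + 50·5^{j−1} = -2^{j+1} + 2·5^{j+1}.
Hence w_n = -2^n + 2·5^n for every n ≥ 1, by strong induction.

w_n = -2^n + 2·5^n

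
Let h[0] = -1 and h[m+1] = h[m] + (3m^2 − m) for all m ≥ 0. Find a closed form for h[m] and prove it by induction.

Claim: h[m] = m^3 − 2m^2 + m − 1.

Base case: h[0] = -1, and 0^3 − 2·0^2 + 0 − 1 = -1.
Assume h[k] = k^3 − 2k^2 + k − 1.
Then h[k+1] = h[k] + (3k^2 − k) = (k^3 − 2k^2 + k − 1) + (3k^2 − k) = k^3 + k^2 − 1,
and (k+1)^3 − 2·(k+1)^2 + (k+1) − 1 = k^3 + k^2 − 1.
Hence h[m] = m^3 − 2m^2 + m − 1 for every m ≥ 0, by induction.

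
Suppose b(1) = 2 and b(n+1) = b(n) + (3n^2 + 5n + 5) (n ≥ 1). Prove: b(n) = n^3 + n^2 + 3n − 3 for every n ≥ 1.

Base case: b(1) = 2, and 1^3 + 1^2 + 3·1 − 3 = 2.
Assume b(j) = j^3 + j^2 + 3j − 3.
Then b(j+1) = b(j) + (3j^2 + 5j + 5) = (j^3 + j^2 + 3j − 3) + (3j^2 + 5j + 5) = j^3 + 4j^2 + 8j + 2,
and (j+1)^3 + (j+1)^2 + 3·(j+1) − 3 = j^3 + 4j^2 + 8j + 2.
Hence b(n) = n^3 + n^2 + 3n − 3 for every n ≥ 1, by induction.

b(n) = n^3 + n^2 + 3n − 3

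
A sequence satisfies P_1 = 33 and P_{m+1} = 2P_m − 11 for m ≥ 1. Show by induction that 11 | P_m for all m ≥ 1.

Base case: P_1 = 33 = 11·3, so 11 | P_1.
Assume 11 | P_k, so P_k = 11t for some integer t.
Then P_{k+1} = 2P_k − 11 = 2·(11t) − 11 = 11(2t − 1), so 11 | P_{k+1}.
By induction, 11 | P_m for all m ≥ 1.

11 | P_m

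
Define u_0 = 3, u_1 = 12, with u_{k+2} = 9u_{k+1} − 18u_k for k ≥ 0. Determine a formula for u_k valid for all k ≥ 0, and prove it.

Claim: u_k = 6^k + 2·3^k.

Base cases: u_0 = 3 and 6^0 + 2·3^0 = 3; u_1 = 12 and 6^1 + 2·3^1 = 12.
Assume u_i = 6^i + 2·3^i for all 0 ≤ i ≤ j, where j ≥ 1.
Then u_{j+1} = 9u_j − 18u_{j−1} = 9·(6^j + 2·3^j) − 18·(6^{j−1} + 2·3^{j−1}) = (9·6 − 18)6^{j−1} + 2·(9·3 − 18)3^{j−1} = 36·6^{j−1} + 18·3^{j−1} = 6^{j+1} + 2·3^{j+1}.
By strong induction, u_k = 6^k + 2·3^k for all k ≥ 0.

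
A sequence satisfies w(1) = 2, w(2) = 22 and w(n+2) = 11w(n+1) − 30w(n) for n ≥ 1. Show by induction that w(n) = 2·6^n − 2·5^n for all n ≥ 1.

Base cases: w(1) = 2 and 2·6^1 − 2·5^1 = 2; w(2) = 22 and 2·6^2 − 2·5^2 = 22.
Assume w(j) = 2·6^j − 2·5^j for all 1 ≤ j ≤ k, where k ≥ 2.
Then w(k+1) = 11w(k) − 30w(k−1) = 11·(2·6^k − 2·5^k) − 30·(2·6^{k−1} − 2·5^{k−1}) = 2·(11·6 − 30)6^{k−1} − 2·(11·5 − 30)5^{k−1} = 72·6^{k−1} − 50·5^{k−1} = 2·6^{k+1} − 2·5^{k+1}.
Hence w(n) = 2·6^n − 2·5^n for every n ≥ 1, by strong induction.

w(n) = 2·6^n − 2·5^n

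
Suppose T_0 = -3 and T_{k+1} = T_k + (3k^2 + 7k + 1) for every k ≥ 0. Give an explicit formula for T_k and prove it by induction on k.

Claim: T_k = k^3 + 2k^2 − 2k − 3.

Base case: T_0 = -3, and 0^3 + 2·0^2 − 2·0 − 3 = -3.
Assume T_m = m^3 + 2m^2 − 2m − 3.
Then T_{m+1} = T_m + (3m^2 + 7m + 1) = (m^3 + 2m^2 − 2m − 3) + (3m^2 + 7m + 1) = m^3 + 5m^2 + 5m − 2,
and (m+1)^3 + 2·(m+1)^2 − 2·(m+1) − 3 = m^3 + 5m^2 + 5m − 2.
Hence T_k = k^3 + 2k^2 − 2k − 3 for every k ≥ 0, by induction.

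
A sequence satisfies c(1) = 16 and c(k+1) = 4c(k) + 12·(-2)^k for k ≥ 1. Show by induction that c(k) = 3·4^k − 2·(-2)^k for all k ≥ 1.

Base case: c(1) = 16, and 3·4^1 − 2·(-2)^1 = 12 + 4 = 16.
Assume c(j) = 3·4^j − 2·(-2)^j for some j ≥ 1.
Then c(j+1) = 4c(j) + 12·(-2)^j = 4·(3·4^j − 2·(-2)^j) + 12·(-2)^j = 3·4^{j+1} − 8·(-2)^j + 12·(-2)^j = 3·4^{j+1} + 4·(-2)^j = 3·4^{j+1} − 2·(-2)^{j+1}.
So the formula holds for j+1, and by induction c(k) = 3·4^k − 2·(-2)^k for all k ≥ 1.

c(k) = 3·4^k − 2·(-2)^k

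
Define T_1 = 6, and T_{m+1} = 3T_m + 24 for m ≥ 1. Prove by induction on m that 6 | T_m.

Base case: T_1 = 6 = 6·1, so 6 | T_1.
Assume 6 | T_j, so T_j = 6t for some integer t.
Then T_{j+1} = 3T_j + 24 = 3·(6t) + 24 = 6(3t + 4), so 6 | T_{j+1}.
So the property holds for j+1, and by induction 6 | T_m for all m ≥ 1.

6 | T_m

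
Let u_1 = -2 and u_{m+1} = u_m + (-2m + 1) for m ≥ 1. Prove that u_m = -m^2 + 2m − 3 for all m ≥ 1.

Base case: u_1 = -2, and -1^2 + 2·1 − 3 = -2.
Assume u_r = -r^2 + 2r − 3.
Then u_{r+1} = u_r + (-2r + 1) = (-r^2 + 2r − 3) + (-2r + 1) = -r^2 − 2,
and -(r+1)^2 + 2·(r+1) − 3 = -r^2 − 2.
This completes the inductive step, so u_m = -m^2 + 2m − 3 for all m ≥ 1.

u_m = -m^2 + 2m − 3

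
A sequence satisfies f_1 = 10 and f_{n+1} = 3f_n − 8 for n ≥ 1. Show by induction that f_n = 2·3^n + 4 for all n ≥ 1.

Base case: f_1 = 10, and 2·3^1 + 4 = 6 + 4 = 10.
Assume f_k = 2·3^k + 4 for some k ≥ 1.
Then f_{k+1} = 3f_k − 8 = 3·(2·3^k + 4) − 8 = 6·3^k + 12 − 8 = 2·3^{k+1} + 4.
Hence f_n = 2·3^n + 4 for every n ≥ 1, by induction.

f_n = 2·3^n + 4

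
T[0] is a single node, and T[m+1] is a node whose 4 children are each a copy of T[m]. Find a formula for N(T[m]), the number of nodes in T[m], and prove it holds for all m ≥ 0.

Claim: N(T[m]) = (4^{m+1} − 1)/3.

Base case: N(T[0]) = 1, and (4^{0+1} − 1)/3 = 1.
Assume N(T[k]) = (4^{k+1} − 1)/3.
Then N(T[k+1]) = 1 + 4N(T[k]) = 1 + 4·(4^{k+1} − 1)/3 = 1 + (4^{k+2} − 4)/3 = (3 + 4^{k+2} − 4)/3 = (4^{k+2} − 1)/3.
This completes the inductive step, so N(T[m]) = (4^{m+1} − 1)/3 for all m ≥ 0.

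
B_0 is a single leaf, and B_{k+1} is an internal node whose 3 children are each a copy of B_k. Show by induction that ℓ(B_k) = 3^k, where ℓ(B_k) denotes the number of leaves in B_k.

Base case: ℓ(B_0) = 1, and 3^0 = 1.
Assume ℓ(B_r) = 3^r.
Then ℓ(B_{r+1}) = 3·ℓ(B_r) = 3·3^r = 3^{r+1}.
Hence ℓ(B_k) = 3^k for every k ≥ 0, by induction.

ℓ(B_k) = 3^k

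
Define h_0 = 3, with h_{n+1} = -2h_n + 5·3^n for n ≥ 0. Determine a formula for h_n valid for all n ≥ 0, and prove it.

Claim: h_n = 2·(-2)^n + 3^n.

Base case: h_0 = 3, and 2·(-2)^0 + 3^0 = 2 + 1 = 3.
Assume h_k = 2·(-2)^k + 3^k for some k ≥ 0.
Then h_{k+1} = -2h_k + 5·3^k = -2·(2·(-2)^k + 3^k) + 5·3^k = 2·(-2)^{k+1} − 2·3^k + 5·3^k = 2·(-2)^{k+1} + 3·3^k = 2·(-2)^{k+1} + 3^{k+1}.
By induction, h_n = 2·(-2)^n + 3^n for all n ≥ 0.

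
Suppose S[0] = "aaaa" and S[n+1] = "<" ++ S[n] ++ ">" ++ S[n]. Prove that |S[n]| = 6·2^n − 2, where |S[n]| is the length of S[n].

Base case: |S[0]| = 4, and 6·2^0 − 2 = 4.
Assume |S[k]| = 6·2^k − 2.
Then |S[k+1]| = 1 + |S[k]| + 1 + |S[k]| = 2|S[k]| + 2 = 2(6·2^k − 2) + 2 = 6·2^{k+1} − 4 + 2 = 6·2^{k+1} − 2.
Hence |S[n]| = 6·2^n − 2 for every n ≥ 0, by induction.

|S[n]| = 6·2^n − 2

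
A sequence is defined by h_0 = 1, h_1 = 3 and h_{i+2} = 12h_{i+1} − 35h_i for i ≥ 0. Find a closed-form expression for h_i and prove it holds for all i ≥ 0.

Claim: h_i = -7^i + 2·5^i.

Base cases: h_0 = 1 and -7^0 + 2·5^0 = 1; h_1 = 3 and -7^1 + 2·5^1 = 3.
Assume h_j = -7^j + 2·5^j for all 0 ≤ j ≤ r, where r ≥ 1.
Then h_{r+1} = 12h_r − 35h_{r−1} = 12·(-7^r + 2·5^r) − 35·(-7^{r−1} + 2·5^{r−1}) = -(12·7 − 35)7^{r−1} + 2·(12·5 − 35)5^{r−1} = -49·7^{r−1} + 50·5^{r−1} = -7^{r+1} + 2·5^{r+1}.
This completes the inductive step, so h_i = -7^i + 2·5^i for all i ≥ 0.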